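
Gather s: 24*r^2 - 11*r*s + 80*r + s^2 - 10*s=24*r^2 + 80*r + s^2 + s*(-11*r - 10)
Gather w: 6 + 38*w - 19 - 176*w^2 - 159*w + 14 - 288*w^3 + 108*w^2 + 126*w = -288*w^3 - 68*w^2 + 5*w + 1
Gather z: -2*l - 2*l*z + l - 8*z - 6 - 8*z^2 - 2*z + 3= -l - 8*z^2 + z*(-2*l - 10) - 3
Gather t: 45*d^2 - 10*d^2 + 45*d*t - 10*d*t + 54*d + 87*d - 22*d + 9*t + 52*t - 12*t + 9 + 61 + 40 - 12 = 35*d^2 + 119*d + t*(35*d + 49) + 98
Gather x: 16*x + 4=16*x + 4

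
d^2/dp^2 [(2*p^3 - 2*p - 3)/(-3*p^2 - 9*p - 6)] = 2*(-4*p^3 - 9*p^2 - 3*p + 3)/(p^6 + 9*p^5 + 33*p^4 + 63*p^3 + 66*p^2 + 36*p + 8)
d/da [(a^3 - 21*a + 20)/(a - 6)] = 2*(a^3 - 9*a^2 + 53)/(a^2 - 12*a + 36)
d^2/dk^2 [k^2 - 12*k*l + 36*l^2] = 2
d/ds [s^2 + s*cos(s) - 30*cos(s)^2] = -s*sin(s) + 2*s + 30*sin(2*s) + cos(s)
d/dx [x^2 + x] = 2*x + 1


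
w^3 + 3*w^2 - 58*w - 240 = (w - 8)*(w + 5)*(w + 6)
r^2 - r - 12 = (r - 4)*(r + 3)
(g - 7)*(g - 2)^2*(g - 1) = g^4 - 12*g^3 + 43*g^2 - 60*g + 28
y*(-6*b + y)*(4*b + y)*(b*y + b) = -24*b^3*y^2 - 24*b^3*y - 2*b^2*y^3 - 2*b^2*y^2 + b*y^4 + b*y^3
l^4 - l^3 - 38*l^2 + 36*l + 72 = (l - 6)*(l - 2)*(l + 1)*(l + 6)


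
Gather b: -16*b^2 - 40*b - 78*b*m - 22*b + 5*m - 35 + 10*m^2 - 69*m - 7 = -16*b^2 + b*(-78*m - 62) + 10*m^2 - 64*m - 42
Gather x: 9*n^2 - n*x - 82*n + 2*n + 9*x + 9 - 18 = 9*n^2 - 80*n + x*(9 - n) - 9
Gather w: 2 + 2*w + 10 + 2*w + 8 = 4*w + 20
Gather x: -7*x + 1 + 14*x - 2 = 7*x - 1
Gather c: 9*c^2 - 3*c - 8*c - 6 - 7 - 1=9*c^2 - 11*c - 14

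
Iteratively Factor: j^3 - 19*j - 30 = (j + 2)*(j^2 - 2*j - 15) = (j + 2)*(j + 3)*(j - 5)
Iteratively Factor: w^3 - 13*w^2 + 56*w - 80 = (w - 4)*(w^2 - 9*w + 20) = (w - 5)*(w - 4)*(w - 4)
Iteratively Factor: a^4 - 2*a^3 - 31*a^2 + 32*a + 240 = (a - 5)*(a^3 + 3*a^2 - 16*a - 48) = (a - 5)*(a - 4)*(a^2 + 7*a + 12) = (a - 5)*(a - 4)*(a + 3)*(a + 4)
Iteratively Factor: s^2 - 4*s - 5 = (s - 5)*(s + 1)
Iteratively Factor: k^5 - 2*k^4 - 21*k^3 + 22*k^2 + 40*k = (k + 4)*(k^4 - 6*k^3 + 3*k^2 + 10*k) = (k - 2)*(k + 4)*(k^3 - 4*k^2 - 5*k) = (k - 5)*(k - 2)*(k + 4)*(k^2 + k) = (k - 5)*(k - 2)*(k + 1)*(k + 4)*(k)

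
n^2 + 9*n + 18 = (n + 3)*(n + 6)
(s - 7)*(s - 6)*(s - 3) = s^3 - 16*s^2 + 81*s - 126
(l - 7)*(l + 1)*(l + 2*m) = l^3 + 2*l^2*m - 6*l^2 - 12*l*m - 7*l - 14*m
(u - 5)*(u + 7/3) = u^2 - 8*u/3 - 35/3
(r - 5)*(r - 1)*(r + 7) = r^3 + r^2 - 37*r + 35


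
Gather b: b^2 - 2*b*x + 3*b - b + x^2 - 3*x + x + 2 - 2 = b^2 + b*(2 - 2*x) + x^2 - 2*x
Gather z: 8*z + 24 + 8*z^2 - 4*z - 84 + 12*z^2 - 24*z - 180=20*z^2 - 20*z - 240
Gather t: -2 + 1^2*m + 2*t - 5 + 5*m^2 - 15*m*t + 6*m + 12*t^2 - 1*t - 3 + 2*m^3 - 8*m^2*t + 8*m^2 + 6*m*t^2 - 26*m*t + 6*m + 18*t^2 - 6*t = 2*m^3 + 13*m^2 + 13*m + t^2*(6*m + 30) + t*(-8*m^2 - 41*m - 5) - 10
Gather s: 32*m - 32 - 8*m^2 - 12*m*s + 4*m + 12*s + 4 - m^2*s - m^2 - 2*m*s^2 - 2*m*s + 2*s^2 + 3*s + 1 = -9*m^2 + 36*m + s^2*(2 - 2*m) + s*(-m^2 - 14*m + 15) - 27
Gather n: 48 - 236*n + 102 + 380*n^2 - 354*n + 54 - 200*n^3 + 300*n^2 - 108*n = -200*n^3 + 680*n^2 - 698*n + 204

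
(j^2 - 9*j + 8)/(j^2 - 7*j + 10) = (j^2 - 9*j + 8)/(j^2 - 7*j + 10)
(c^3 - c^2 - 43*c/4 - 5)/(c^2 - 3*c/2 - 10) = c + 1/2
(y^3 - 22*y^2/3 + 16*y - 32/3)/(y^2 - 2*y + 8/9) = 3*(y^2 - 6*y + 8)/(3*y - 2)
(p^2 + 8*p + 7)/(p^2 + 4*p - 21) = (p + 1)/(p - 3)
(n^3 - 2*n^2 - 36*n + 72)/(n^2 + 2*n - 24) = (n^2 - 8*n + 12)/(n - 4)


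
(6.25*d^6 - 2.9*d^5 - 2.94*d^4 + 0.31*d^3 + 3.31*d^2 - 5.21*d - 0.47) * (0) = 0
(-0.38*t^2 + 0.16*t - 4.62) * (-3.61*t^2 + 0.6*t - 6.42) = 1.3718*t^4 - 0.8056*t^3 + 19.2138*t^2 - 3.7992*t + 29.6604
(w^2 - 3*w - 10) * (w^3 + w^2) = w^5 - 2*w^4 - 13*w^3 - 10*w^2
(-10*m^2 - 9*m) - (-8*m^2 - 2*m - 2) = -2*m^2 - 7*m + 2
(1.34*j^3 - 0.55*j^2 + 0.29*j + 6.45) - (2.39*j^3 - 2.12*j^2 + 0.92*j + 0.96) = -1.05*j^3 + 1.57*j^2 - 0.63*j + 5.49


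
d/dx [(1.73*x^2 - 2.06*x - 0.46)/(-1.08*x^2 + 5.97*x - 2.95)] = (8.1033*x^2 - 11.2006*x + 8.8232)/(1.1664*x^4 - 12.8952*x^3 + 42.0129*x^2 - 35.223*x + 8.7025)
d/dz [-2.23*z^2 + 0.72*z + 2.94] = 0.72 - 4.46*z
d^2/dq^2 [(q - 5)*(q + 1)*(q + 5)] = 6*q + 2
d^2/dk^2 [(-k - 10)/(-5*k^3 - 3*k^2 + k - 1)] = 2*((k + 10)*(15*k^2 + 6*k - 1)^2 + (-15*k^2 - 6*k - 3*(k + 10)*(5*k + 1) + 1)*(5*k^3 + 3*k^2 - k + 1))/(5*k^3 + 3*k^2 - k + 1)^3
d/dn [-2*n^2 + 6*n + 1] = 6 - 4*n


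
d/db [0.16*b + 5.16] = 0.160000000000000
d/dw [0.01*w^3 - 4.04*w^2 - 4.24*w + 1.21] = 0.03*w^2 - 8.08*w - 4.24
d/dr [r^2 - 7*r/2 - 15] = 2*r - 7/2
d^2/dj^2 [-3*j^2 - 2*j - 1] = -6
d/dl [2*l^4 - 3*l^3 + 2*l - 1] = 8*l^3 - 9*l^2 + 2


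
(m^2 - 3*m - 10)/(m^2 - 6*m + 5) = (m + 2)/(m - 1)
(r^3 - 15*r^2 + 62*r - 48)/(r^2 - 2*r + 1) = (r^2 - 14*r + 48)/(r - 1)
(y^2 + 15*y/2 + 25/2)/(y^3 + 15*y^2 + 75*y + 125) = (y + 5/2)/(y^2 + 10*y + 25)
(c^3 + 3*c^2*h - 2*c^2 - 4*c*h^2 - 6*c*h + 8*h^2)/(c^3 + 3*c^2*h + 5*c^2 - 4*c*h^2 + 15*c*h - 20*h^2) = (c - 2)/(c + 5)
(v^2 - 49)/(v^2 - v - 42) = (v + 7)/(v + 6)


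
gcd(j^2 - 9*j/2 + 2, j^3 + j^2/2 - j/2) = j - 1/2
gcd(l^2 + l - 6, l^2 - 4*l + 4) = l - 2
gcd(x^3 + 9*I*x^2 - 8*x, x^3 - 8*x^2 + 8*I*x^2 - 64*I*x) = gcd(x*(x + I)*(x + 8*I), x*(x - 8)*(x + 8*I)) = x^2 + 8*I*x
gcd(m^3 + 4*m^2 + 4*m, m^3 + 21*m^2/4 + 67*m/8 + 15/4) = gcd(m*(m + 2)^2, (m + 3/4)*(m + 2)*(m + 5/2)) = m + 2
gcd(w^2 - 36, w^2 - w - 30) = w - 6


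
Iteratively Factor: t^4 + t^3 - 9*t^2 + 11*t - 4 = (t - 1)*(t^3 + 2*t^2 - 7*t + 4) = (t - 1)*(t + 4)*(t^2 - 2*t + 1) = (t - 1)^2*(t + 4)*(t - 1)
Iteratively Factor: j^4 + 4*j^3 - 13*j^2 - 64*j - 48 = (j + 1)*(j^3 + 3*j^2 - 16*j - 48) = (j + 1)*(j + 3)*(j^2 - 16) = (j - 4)*(j + 1)*(j + 3)*(j + 4)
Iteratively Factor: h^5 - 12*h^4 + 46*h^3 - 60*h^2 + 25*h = (h - 1)*(h^4 - 11*h^3 + 35*h^2 - 25*h) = h*(h - 1)*(h^3 - 11*h^2 + 35*h - 25) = h*(h - 1)^2*(h^2 - 10*h + 25) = h*(h - 5)*(h - 1)^2*(h - 5)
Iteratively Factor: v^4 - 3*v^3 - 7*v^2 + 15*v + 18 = (v - 3)*(v^3 - 7*v - 6) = (v - 3)^2*(v^2 + 3*v + 2) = (v - 3)^2*(v + 1)*(v + 2)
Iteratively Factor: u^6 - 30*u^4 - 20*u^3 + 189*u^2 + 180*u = (u - 5)*(u^5 + 5*u^4 - 5*u^3 - 45*u^2 - 36*u) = (u - 5)*(u + 4)*(u^4 + u^3 - 9*u^2 - 9*u) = (u - 5)*(u + 3)*(u + 4)*(u^3 - 2*u^2 - 3*u) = (u - 5)*(u - 3)*(u + 3)*(u + 4)*(u^2 + u) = u*(u - 5)*(u - 3)*(u + 3)*(u + 4)*(u + 1)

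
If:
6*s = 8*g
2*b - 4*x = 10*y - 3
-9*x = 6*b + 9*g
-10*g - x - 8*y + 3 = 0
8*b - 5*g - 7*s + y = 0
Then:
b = 423/13142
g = 270/6571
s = 360/6571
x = -411/6571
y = 2178/6571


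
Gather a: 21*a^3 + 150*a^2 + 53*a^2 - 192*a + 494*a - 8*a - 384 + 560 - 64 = 21*a^3 + 203*a^2 + 294*a + 112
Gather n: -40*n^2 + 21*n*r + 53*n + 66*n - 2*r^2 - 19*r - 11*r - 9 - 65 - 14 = -40*n^2 + n*(21*r + 119) - 2*r^2 - 30*r - 88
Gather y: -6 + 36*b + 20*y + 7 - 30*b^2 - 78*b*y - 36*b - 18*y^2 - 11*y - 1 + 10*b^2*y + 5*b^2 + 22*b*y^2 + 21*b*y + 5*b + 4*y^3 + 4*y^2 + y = -25*b^2 + 5*b + 4*y^3 + y^2*(22*b - 14) + y*(10*b^2 - 57*b + 10)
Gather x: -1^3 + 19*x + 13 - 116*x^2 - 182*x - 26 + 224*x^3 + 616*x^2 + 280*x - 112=224*x^3 + 500*x^2 + 117*x - 126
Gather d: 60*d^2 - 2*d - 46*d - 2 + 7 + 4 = 60*d^2 - 48*d + 9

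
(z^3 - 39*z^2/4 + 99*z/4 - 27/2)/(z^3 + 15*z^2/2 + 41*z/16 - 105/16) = 4*(z^2 - 9*z + 18)/(4*z^2 + 33*z + 35)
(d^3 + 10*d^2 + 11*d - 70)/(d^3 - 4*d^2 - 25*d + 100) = (d^2 + 5*d - 14)/(d^2 - 9*d + 20)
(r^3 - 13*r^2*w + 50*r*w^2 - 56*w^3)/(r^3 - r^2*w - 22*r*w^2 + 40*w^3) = (r - 7*w)/(r + 5*w)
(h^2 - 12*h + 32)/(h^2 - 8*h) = (h - 4)/h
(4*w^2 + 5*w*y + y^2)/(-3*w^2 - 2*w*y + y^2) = (4*w + y)/(-3*w + y)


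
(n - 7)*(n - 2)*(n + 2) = n^3 - 7*n^2 - 4*n + 28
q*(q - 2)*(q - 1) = q^3 - 3*q^2 + 2*q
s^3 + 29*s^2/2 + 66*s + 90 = (s + 5/2)*(s + 6)^2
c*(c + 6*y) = c^2 + 6*c*y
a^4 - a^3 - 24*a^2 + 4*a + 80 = (a - 5)*(a - 2)*(a + 2)*(a + 4)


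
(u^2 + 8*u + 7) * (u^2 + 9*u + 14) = u^4 + 17*u^3 + 93*u^2 + 175*u + 98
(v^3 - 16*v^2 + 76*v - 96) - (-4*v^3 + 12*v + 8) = 5*v^3 - 16*v^2 + 64*v - 104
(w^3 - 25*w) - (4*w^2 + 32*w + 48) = w^3 - 4*w^2 - 57*w - 48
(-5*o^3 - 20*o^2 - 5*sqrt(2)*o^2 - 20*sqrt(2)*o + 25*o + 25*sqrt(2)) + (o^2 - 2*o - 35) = -5*o^3 - 19*o^2 - 5*sqrt(2)*o^2 - 20*sqrt(2)*o + 23*o - 35 + 25*sqrt(2)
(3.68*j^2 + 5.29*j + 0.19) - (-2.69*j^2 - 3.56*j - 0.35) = 6.37*j^2 + 8.85*j + 0.54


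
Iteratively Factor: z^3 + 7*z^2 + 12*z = (z + 4)*(z^2 + 3*z) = (z + 3)*(z + 4)*(z)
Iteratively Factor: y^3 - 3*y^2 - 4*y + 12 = (y - 3)*(y^2 - 4) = (y - 3)*(y + 2)*(y - 2)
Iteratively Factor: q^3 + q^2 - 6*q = (q)*(q^2 + q - 6) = q*(q + 3)*(q - 2)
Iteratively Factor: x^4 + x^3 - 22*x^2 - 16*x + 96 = (x + 3)*(x^3 - 2*x^2 - 16*x + 32) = (x - 2)*(x + 3)*(x^2 - 16) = (x - 4)*(x - 2)*(x + 3)*(x + 4)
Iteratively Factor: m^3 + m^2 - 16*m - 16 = (m - 4)*(m^2 + 5*m + 4) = (m - 4)*(m + 1)*(m + 4)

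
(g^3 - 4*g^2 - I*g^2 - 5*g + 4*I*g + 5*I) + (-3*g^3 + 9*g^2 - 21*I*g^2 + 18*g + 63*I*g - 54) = -2*g^3 + 5*g^2 - 22*I*g^2 + 13*g + 67*I*g - 54 + 5*I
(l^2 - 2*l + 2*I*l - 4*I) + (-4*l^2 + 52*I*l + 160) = -3*l^2 - 2*l + 54*I*l + 160 - 4*I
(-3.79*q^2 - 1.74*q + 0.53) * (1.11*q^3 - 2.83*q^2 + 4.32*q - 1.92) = -4.2069*q^5 + 8.7943*q^4 - 10.8603*q^3 - 1.7399*q^2 + 5.6304*q - 1.0176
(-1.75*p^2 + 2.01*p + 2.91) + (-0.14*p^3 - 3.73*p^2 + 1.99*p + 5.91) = -0.14*p^3 - 5.48*p^2 + 4.0*p + 8.82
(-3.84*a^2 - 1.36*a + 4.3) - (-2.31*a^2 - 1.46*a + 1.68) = -1.53*a^2 + 0.0999999999999999*a + 2.62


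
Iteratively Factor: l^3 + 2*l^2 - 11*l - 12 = (l - 3)*(l^2 + 5*l + 4) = (l - 3)*(l + 4)*(l + 1)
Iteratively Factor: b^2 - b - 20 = (b + 4)*(b - 5)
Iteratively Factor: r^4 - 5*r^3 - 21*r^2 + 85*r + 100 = (r + 1)*(r^3 - 6*r^2 - 15*r + 100) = (r - 5)*(r + 1)*(r^2 - r - 20) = (r - 5)*(r + 1)*(r + 4)*(r - 5)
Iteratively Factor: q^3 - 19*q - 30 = (q + 3)*(q^2 - 3*q - 10) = (q + 2)*(q + 3)*(q - 5)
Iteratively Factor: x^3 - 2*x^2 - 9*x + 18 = (x - 2)*(x^2 - 9) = (x - 2)*(x + 3)*(x - 3)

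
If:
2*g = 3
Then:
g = 3/2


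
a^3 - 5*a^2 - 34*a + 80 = (a - 8)*(a - 2)*(a + 5)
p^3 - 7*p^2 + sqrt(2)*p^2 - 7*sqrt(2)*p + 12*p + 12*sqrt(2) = (p - 4)*(p - 3)*(p + sqrt(2))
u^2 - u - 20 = (u - 5)*(u + 4)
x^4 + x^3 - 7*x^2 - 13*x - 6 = (x - 3)*(x + 1)^2*(x + 2)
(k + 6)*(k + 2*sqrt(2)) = k^2 + 2*sqrt(2)*k + 6*k + 12*sqrt(2)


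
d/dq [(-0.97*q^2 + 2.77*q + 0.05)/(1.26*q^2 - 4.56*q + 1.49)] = (0.932999999999998*q^2 - 3.0166*q + 4.3553)/(1.5876*q^4 - 11.4912*q^3 + 24.5484*q^2 - 13.5888*q + 2.2201)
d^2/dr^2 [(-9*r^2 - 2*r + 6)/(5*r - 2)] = 188/(125*r^3 - 150*r^2 + 60*r - 8)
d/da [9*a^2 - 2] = 18*a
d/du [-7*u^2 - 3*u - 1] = -14*u - 3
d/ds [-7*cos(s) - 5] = 7*sin(s)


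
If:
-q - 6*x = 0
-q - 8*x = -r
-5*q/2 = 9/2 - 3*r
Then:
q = -9/7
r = 3/7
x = 3/14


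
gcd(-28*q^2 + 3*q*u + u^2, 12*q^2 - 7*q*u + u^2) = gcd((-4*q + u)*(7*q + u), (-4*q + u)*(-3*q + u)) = 4*q - u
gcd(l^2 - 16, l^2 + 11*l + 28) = l + 4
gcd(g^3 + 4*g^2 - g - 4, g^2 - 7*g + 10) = 1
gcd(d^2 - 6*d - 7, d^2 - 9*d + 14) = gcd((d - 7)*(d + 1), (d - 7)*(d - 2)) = d - 7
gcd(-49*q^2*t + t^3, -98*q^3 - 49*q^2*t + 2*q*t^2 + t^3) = 49*q^2 - t^2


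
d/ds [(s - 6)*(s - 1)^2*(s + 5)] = 4*s^3 - 9*s^2 - 54*s + 59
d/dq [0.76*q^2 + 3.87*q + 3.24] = 1.52*q + 3.87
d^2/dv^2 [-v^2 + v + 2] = -2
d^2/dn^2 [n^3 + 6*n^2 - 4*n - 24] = 6*n + 12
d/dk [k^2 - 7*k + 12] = 2*k - 7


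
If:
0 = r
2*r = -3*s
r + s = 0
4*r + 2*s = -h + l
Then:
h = l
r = 0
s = 0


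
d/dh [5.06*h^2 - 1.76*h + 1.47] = 10.12*h - 1.76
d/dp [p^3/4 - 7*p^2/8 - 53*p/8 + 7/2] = 3*p^2/4 - 7*p/4 - 53/8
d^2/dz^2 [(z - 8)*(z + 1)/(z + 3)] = 44/(z^3 + 9*z^2 + 27*z + 27)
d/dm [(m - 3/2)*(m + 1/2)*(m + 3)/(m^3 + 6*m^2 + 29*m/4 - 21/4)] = 32*(2*m^2 - m + 2)/(16*m^4 + 96*m^3 + 88*m^2 - 168*m + 49)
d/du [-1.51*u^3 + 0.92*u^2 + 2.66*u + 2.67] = -4.53*u^2 + 1.84*u + 2.66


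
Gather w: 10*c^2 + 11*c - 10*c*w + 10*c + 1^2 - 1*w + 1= 10*c^2 + 21*c + w*(-10*c - 1) + 2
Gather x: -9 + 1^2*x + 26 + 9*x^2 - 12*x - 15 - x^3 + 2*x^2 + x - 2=-x^3 + 11*x^2 - 10*x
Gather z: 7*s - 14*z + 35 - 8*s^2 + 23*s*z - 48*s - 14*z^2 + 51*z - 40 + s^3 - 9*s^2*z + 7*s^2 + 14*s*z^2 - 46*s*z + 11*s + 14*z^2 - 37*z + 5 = s^3 - s^2 + 14*s*z^2 - 30*s + z*(-9*s^2 - 23*s)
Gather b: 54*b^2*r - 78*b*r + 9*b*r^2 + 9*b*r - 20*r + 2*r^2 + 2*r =54*b^2*r + b*(9*r^2 - 69*r) + 2*r^2 - 18*r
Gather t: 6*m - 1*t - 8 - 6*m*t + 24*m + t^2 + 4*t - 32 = 30*m + t^2 + t*(3 - 6*m) - 40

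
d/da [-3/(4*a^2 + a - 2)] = 3*(8*a + 1)/(4*a^2 + a - 2)^2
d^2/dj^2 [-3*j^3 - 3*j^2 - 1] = -18*j - 6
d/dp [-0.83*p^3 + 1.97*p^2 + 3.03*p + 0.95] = -2.49*p^2 + 3.94*p + 3.03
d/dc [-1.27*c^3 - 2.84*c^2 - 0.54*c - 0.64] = -3.81*c^2 - 5.68*c - 0.54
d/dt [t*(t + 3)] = 2*t + 3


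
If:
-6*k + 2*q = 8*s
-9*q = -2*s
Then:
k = -34*s/27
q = 2*s/9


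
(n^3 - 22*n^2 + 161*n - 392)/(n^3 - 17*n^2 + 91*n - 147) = (n - 8)/(n - 3)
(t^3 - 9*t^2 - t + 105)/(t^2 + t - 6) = (t^2 - 12*t + 35)/(t - 2)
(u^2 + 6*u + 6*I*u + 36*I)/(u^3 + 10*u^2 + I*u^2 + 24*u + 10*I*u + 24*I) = (u + 6*I)/(u^2 + u*(4 + I) + 4*I)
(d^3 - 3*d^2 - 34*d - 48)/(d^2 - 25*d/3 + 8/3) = 3*(d^2 + 5*d + 6)/(3*d - 1)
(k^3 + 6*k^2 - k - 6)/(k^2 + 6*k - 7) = (k^2 + 7*k + 6)/(k + 7)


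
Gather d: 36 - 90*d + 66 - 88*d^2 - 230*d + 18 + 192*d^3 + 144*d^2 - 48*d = 192*d^3 + 56*d^2 - 368*d + 120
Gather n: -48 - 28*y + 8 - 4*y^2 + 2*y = -4*y^2 - 26*y - 40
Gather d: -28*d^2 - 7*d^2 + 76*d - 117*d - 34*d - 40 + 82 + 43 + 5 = -35*d^2 - 75*d + 90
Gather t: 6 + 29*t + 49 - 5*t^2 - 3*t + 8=-5*t^2 + 26*t + 63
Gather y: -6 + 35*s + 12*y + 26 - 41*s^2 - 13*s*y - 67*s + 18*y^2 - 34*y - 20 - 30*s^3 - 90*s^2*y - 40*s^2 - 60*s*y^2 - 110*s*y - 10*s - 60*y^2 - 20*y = -30*s^3 - 81*s^2 - 42*s + y^2*(-60*s - 42) + y*(-90*s^2 - 123*s - 42)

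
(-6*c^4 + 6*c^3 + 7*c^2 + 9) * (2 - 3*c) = 18*c^5 - 30*c^4 - 9*c^3 + 14*c^2 - 27*c + 18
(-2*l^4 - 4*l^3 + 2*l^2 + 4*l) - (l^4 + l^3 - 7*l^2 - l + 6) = -3*l^4 - 5*l^3 + 9*l^2 + 5*l - 6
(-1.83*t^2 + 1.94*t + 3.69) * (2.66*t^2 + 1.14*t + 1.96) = -4.8678*t^4 + 3.0742*t^3 + 8.4402*t^2 + 8.009*t + 7.2324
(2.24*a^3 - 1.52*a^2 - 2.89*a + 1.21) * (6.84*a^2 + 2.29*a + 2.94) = 15.3216*a^5 - 5.2672*a^4 - 16.6628*a^3 - 2.8105*a^2 - 5.7257*a + 3.5574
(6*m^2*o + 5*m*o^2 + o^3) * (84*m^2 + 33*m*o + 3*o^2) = 504*m^4*o + 618*m^3*o^2 + 267*m^2*o^3 + 48*m*o^4 + 3*o^5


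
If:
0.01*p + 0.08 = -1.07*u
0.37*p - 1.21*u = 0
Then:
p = -0.24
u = -0.07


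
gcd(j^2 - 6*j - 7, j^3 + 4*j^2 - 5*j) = 1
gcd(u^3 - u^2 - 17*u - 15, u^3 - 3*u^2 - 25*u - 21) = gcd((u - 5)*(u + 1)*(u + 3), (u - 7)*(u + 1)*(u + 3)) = u^2 + 4*u + 3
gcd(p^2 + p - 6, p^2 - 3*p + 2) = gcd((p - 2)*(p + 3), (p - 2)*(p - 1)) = p - 2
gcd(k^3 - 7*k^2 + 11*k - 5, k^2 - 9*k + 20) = k - 5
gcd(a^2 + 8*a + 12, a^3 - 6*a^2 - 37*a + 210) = a + 6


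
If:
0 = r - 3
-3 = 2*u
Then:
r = 3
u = -3/2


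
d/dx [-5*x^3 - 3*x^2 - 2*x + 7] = -15*x^2 - 6*x - 2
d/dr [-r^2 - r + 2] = -2*r - 1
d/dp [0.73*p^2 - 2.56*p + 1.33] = 1.46*p - 2.56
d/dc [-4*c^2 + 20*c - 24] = 20 - 8*c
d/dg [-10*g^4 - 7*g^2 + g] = -40*g^3 - 14*g + 1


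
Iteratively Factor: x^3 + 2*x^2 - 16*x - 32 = (x + 4)*(x^2 - 2*x - 8) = (x - 4)*(x + 4)*(x + 2)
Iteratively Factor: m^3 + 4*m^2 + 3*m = (m)*(m^2 + 4*m + 3) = m*(m + 3)*(m + 1)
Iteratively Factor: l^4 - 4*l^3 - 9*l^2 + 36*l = (l - 4)*(l^3 - 9*l) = (l - 4)*(l + 3)*(l^2 - 3*l) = (l - 4)*(l - 3)*(l + 3)*(l)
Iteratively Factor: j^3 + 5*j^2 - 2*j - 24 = (j - 2)*(j^2 + 7*j + 12) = (j - 2)*(j + 3)*(j + 4)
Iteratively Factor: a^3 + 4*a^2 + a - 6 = (a + 2)*(a^2 + 2*a - 3) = (a + 2)*(a + 3)*(a - 1)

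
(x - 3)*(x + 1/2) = x^2 - 5*x/2 - 3/2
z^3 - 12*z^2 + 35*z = z*(z - 7)*(z - 5)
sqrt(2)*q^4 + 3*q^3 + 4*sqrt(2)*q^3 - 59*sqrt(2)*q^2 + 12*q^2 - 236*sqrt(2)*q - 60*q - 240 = (q + 4)*(q - 5*sqrt(2))*(q + 6*sqrt(2))*(sqrt(2)*q + 1)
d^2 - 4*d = d*(d - 4)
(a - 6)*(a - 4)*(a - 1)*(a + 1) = a^4 - 10*a^3 + 23*a^2 + 10*a - 24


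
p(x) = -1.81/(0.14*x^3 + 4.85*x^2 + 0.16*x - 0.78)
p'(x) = -1.81*(-0.42*x^2 - 9.7*x - 0.16)/(0.14*x^3 + 4.85*x^2 + 0.16*x - 0.78)^2 = (0.7602*x^2 + 17.557*x + 0.2896)/(0.14*x^3 + 4.85*x^2 + 0.16*x - 0.78)^2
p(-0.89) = -0.64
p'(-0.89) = -1.85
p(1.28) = -0.24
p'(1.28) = 0.41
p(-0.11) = 2.45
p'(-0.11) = -2.99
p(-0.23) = 3.22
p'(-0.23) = -11.74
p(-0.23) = 3.22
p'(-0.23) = -11.74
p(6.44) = -0.01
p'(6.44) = 0.00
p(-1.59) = -0.17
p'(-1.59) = -0.23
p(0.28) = 5.14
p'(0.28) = 42.52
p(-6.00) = -0.01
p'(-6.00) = -0.00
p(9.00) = -0.00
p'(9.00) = 0.00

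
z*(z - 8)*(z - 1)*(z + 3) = z^4 - 6*z^3 - 19*z^2 + 24*z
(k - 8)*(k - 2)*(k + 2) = k^3 - 8*k^2 - 4*k + 32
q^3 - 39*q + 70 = (q - 5)*(q - 2)*(q + 7)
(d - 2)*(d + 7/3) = d^2 + d/3 - 14/3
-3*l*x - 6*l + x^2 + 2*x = (-3*l + x)*(x + 2)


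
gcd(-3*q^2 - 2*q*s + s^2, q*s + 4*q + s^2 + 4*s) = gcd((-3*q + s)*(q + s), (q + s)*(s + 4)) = q + s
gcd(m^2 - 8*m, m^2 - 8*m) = m^2 - 8*m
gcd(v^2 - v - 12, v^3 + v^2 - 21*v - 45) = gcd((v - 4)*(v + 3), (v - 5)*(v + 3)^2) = v + 3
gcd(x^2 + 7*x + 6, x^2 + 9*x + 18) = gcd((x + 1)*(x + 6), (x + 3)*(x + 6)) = x + 6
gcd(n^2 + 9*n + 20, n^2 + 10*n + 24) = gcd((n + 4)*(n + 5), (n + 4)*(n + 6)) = n + 4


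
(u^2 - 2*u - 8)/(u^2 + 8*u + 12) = (u - 4)/(u + 6)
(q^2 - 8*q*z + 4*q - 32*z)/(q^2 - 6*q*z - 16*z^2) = (q + 4)/(q + 2*z)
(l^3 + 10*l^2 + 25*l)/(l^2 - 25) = l*(l + 5)/(l - 5)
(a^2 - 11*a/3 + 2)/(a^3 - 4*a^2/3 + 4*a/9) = 3*(a - 3)/(a*(3*a - 2))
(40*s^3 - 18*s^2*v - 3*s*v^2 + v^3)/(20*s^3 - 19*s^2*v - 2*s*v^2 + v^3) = (2*s - v)/(s - v)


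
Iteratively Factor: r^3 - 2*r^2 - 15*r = (r + 3)*(r^2 - 5*r) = r*(r + 3)*(r - 5)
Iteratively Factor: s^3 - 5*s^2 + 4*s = (s - 4)*(s^2 - s) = s*(s - 4)*(s - 1)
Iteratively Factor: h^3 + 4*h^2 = (h)*(h^2 + 4*h) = h^2*(h + 4)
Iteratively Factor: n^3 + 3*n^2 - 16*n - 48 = (n + 3)*(n^2 - 16) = (n + 3)*(n + 4)*(n - 4)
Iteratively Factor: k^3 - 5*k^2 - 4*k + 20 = (k + 2)*(k^2 - 7*k + 10) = (k - 2)*(k + 2)*(k - 5)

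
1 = 1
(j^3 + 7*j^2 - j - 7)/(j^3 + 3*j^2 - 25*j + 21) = (j + 1)/(j - 3)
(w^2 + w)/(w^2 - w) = (w + 1)/(w - 1)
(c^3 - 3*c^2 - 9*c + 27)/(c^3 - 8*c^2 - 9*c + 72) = (c - 3)/(c - 8)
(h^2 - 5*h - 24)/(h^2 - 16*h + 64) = (h + 3)/(h - 8)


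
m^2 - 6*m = m*(m - 6)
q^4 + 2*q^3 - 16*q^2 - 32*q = q*(q - 4)*(q + 2)*(q + 4)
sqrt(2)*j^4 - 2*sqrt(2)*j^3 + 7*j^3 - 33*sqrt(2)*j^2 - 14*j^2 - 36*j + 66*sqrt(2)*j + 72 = (j - 2)*(j - 3*sqrt(2))*(j + 6*sqrt(2))*(sqrt(2)*j + 1)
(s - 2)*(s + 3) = s^2 + s - 6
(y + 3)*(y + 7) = y^2 + 10*y + 21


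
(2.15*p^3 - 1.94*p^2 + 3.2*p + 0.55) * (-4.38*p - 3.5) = -9.417*p^4 + 0.9722*p^3 - 7.226*p^2 - 13.609*p - 1.925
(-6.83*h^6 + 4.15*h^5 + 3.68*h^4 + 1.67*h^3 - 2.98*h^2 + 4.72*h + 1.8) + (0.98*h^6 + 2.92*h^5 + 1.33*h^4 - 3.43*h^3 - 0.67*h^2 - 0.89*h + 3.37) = -5.85*h^6 + 7.07*h^5 + 5.01*h^4 - 1.76*h^3 - 3.65*h^2 + 3.83*h + 5.17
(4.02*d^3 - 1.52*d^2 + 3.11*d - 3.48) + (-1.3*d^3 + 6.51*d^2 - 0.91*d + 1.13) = 2.72*d^3 + 4.99*d^2 + 2.2*d - 2.35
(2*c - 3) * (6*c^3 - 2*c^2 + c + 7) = 12*c^4 - 22*c^3 + 8*c^2 + 11*c - 21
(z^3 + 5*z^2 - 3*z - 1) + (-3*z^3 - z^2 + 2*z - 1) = -2*z^3 + 4*z^2 - z - 2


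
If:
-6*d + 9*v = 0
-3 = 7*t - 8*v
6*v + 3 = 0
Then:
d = -3/4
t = -1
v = -1/2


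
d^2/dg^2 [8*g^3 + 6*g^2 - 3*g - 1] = 48*g + 12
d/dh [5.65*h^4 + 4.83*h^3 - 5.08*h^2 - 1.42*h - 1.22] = 22.6*h^3 + 14.49*h^2 - 10.16*h - 1.42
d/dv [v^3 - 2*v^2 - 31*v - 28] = 3*v^2 - 4*v - 31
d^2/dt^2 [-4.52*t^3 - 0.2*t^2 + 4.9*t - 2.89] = -27.12*t - 0.4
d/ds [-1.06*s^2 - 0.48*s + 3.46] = -2.12*s - 0.48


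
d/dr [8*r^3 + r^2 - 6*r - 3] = 24*r^2 + 2*r - 6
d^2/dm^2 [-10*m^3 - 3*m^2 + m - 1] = -60*m - 6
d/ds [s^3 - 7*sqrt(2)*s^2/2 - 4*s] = 3*s^2 - 7*sqrt(2)*s - 4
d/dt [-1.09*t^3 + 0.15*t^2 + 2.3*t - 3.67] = -3.27*t^2 + 0.3*t + 2.3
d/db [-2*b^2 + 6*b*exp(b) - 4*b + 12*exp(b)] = 6*b*exp(b) - 4*b + 18*exp(b) - 4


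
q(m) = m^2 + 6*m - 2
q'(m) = 2*m + 6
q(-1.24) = -7.90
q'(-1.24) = 3.52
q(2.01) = 14.10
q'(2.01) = 10.02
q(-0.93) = -6.72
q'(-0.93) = 4.14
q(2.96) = 24.52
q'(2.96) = 11.92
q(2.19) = 15.94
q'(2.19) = 10.38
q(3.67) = 33.49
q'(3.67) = 13.34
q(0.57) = 1.74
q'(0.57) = 7.14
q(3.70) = 33.89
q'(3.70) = 13.40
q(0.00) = -2.00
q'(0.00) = 6.00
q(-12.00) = 70.00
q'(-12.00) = -18.00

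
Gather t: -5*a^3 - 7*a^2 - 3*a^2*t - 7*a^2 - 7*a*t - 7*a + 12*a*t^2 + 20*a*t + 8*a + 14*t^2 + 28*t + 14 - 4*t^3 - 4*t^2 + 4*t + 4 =-5*a^3 - 14*a^2 + a - 4*t^3 + t^2*(12*a + 10) + t*(-3*a^2 + 13*a + 32) + 18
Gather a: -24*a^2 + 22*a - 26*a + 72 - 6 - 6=-24*a^2 - 4*a + 60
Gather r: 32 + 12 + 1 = 45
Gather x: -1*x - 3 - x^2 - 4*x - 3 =-x^2 - 5*x - 6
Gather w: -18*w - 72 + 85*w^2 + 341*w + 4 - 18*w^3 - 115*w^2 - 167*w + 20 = -18*w^3 - 30*w^2 + 156*w - 48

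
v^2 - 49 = (v - 7)*(v + 7)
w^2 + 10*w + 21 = (w + 3)*(w + 7)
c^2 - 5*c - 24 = (c - 8)*(c + 3)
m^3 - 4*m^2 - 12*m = m*(m - 6)*(m + 2)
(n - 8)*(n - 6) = n^2 - 14*n + 48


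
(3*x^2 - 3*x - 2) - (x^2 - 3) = 2*x^2 - 3*x + 1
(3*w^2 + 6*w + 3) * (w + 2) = 3*w^3 + 12*w^2 + 15*w + 6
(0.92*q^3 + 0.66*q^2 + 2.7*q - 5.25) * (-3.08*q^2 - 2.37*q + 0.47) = -2.8336*q^5 - 4.2132*q^4 - 9.4478*q^3 + 10.0812*q^2 + 13.7115*q - 2.4675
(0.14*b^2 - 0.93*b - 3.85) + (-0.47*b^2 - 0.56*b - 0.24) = -0.33*b^2 - 1.49*b - 4.09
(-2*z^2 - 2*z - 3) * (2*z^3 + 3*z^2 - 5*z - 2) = -4*z^5 - 10*z^4 - 2*z^3 + 5*z^2 + 19*z + 6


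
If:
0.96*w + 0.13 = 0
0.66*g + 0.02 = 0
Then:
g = -0.03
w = -0.14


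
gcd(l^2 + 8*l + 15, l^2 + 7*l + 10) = l + 5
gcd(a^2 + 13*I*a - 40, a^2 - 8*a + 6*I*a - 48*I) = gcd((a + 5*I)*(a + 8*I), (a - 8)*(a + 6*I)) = 1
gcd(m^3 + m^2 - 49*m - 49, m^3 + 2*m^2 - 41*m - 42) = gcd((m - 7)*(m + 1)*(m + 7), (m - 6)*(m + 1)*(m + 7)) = m^2 + 8*m + 7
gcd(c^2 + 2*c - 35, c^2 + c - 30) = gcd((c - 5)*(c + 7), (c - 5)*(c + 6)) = c - 5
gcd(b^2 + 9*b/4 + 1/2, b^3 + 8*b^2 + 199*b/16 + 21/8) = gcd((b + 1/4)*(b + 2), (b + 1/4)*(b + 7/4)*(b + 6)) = b + 1/4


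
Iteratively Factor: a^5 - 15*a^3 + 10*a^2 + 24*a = (a + 4)*(a^4 - 4*a^3 + a^2 + 6*a) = a*(a + 4)*(a^3 - 4*a^2 + a + 6) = a*(a - 3)*(a + 4)*(a^2 - a - 2) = a*(a - 3)*(a + 1)*(a + 4)*(a - 2)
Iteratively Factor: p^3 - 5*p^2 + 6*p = (p - 2)*(p^2 - 3*p) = (p - 3)*(p - 2)*(p)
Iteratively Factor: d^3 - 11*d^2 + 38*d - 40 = (d - 5)*(d^2 - 6*d + 8) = (d - 5)*(d - 2)*(d - 4)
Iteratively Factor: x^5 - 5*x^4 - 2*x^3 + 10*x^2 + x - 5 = (x - 1)*(x^4 - 4*x^3 - 6*x^2 + 4*x + 5) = (x - 5)*(x - 1)*(x^3 + x^2 - x - 1) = (x - 5)*(x - 1)^2*(x^2 + 2*x + 1) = (x - 5)*(x - 1)^2*(x + 1)*(x + 1)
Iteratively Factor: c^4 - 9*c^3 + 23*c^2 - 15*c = (c - 5)*(c^3 - 4*c^2 + 3*c) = (c - 5)*(c - 1)*(c^2 - 3*c) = c*(c - 5)*(c - 1)*(c - 3)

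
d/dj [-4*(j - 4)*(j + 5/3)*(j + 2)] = -12*j^2 + 8*j/3 + 136/3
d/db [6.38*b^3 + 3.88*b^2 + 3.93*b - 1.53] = 19.14*b^2 + 7.76*b + 3.93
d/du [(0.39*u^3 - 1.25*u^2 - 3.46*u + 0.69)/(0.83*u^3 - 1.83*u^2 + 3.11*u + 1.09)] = (-1.11022302462516e-16*u^5 + 0.3238*u^4 + 8.1694*u^3 - 10.6621*u^2 - 0.1996*u - 5.9173)/(0.6889*u^6 - 3.0378*u^5 + 8.5115*u^4 - 9.5732*u^3 + 5.6827*u^2 + 6.7798*u + 1.1881)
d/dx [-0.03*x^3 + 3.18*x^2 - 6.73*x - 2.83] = -0.09*x^2 + 6.36*x - 6.73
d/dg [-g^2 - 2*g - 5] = -2*g - 2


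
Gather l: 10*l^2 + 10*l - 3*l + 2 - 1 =10*l^2 + 7*l + 1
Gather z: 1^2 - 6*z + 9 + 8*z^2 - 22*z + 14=8*z^2 - 28*z + 24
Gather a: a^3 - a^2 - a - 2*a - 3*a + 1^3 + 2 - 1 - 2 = a^3 - a^2 - 6*a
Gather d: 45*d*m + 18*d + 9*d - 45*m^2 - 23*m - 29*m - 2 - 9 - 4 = d*(45*m + 27) - 45*m^2 - 52*m - 15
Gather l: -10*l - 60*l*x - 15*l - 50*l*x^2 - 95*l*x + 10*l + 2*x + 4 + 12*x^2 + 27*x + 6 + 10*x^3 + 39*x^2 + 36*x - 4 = l*(-50*x^2 - 155*x - 15) + 10*x^3 + 51*x^2 + 65*x + 6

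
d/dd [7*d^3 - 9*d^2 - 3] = 3*d*(7*d - 6)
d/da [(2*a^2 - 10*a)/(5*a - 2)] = 2*(5*a^2 - 4*a + 10)/(25*a^2 - 20*a + 4)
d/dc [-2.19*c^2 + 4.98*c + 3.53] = 4.98 - 4.38*c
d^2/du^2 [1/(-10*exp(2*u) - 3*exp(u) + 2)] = (-2*(20*exp(u) + 3)^2*exp(u) + (40*exp(u) + 3)*(10*exp(2*u) + 3*exp(u) - 2))*exp(u)/(10*exp(2*u) + 3*exp(u) - 2)^3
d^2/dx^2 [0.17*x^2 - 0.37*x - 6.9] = 0.340000000000000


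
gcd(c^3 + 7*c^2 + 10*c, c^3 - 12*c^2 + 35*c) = c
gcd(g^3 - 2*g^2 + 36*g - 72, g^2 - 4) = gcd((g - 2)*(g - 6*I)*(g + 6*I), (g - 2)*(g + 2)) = g - 2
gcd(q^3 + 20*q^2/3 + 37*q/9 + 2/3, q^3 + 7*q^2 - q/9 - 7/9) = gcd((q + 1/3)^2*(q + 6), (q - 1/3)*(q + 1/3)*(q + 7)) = q + 1/3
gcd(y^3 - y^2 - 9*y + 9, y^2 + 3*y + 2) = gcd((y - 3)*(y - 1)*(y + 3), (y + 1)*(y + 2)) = 1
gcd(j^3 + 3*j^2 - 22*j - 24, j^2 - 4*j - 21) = 1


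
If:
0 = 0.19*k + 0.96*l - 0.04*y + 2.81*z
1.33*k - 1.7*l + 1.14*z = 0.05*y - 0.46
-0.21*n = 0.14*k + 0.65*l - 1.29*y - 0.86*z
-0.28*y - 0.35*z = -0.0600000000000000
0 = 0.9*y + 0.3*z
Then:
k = -1.14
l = -0.46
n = 2.67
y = -0.08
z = 0.23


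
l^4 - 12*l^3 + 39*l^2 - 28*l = l*(l - 7)*(l - 4)*(l - 1)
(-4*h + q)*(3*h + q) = -12*h^2 - h*q + q^2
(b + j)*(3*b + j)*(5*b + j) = 15*b^3 + 23*b^2*j + 9*b*j^2 + j^3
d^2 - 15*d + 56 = (d - 8)*(d - 7)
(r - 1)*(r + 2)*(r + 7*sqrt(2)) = r^3 + r^2 + 7*sqrt(2)*r^2 - 2*r + 7*sqrt(2)*r - 14*sqrt(2)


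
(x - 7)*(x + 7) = x^2 - 49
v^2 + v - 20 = (v - 4)*(v + 5)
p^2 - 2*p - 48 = (p - 8)*(p + 6)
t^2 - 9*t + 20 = (t - 5)*(t - 4)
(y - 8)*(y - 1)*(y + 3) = y^3 - 6*y^2 - 19*y + 24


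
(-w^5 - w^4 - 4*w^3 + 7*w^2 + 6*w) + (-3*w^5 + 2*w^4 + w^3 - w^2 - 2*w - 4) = -4*w^5 + w^4 - 3*w^3 + 6*w^2 + 4*w - 4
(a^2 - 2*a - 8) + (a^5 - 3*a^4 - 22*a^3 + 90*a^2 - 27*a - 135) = a^5 - 3*a^4 - 22*a^3 + 91*a^2 - 29*a - 143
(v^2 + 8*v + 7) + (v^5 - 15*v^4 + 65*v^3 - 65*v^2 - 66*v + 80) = v^5 - 15*v^4 + 65*v^3 - 64*v^2 - 58*v + 87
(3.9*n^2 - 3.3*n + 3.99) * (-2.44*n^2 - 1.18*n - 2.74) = -9.516*n^4 + 3.45*n^3 - 16.5276*n^2 + 4.3338*n - 10.9326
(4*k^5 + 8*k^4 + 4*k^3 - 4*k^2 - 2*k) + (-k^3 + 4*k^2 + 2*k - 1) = 4*k^5 + 8*k^4 + 3*k^3 - 1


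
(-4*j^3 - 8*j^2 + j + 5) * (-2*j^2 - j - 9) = 8*j^5 + 20*j^4 + 42*j^3 + 61*j^2 - 14*j - 45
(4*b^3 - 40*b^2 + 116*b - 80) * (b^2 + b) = 4*b^5 - 36*b^4 + 76*b^3 + 36*b^2 - 80*b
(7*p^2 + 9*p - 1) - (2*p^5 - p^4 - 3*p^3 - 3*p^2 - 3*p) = -2*p^5 + p^4 + 3*p^3 + 10*p^2 + 12*p - 1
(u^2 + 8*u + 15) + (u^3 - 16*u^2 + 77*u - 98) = u^3 - 15*u^2 + 85*u - 83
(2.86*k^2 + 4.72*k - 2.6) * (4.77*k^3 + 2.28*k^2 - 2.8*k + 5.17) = 13.6422*k^5 + 29.0352*k^4 - 9.6484*k^3 - 4.3578*k^2 + 31.6824*k - 13.442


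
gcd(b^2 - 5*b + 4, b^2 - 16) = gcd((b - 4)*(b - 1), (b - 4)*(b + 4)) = b - 4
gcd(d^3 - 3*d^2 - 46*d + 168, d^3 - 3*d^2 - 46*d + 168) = d^3 - 3*d^2 - 46*d + 168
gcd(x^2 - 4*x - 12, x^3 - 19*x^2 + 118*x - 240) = x - 6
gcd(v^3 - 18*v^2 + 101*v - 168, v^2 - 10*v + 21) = v^2 - 10*v + 21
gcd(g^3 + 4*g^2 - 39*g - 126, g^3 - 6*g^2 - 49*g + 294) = g^2 + g - 42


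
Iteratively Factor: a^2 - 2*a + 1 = (a - 1)*(a - 1)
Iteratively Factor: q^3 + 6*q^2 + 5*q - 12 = (q + 4)*(q^2 + 2*q - 3) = (q - 1)*(q + 4)*(q + 3)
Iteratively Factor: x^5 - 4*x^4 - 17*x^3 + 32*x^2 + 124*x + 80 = (x + 1)*(x^4 - 5*x^3 - 12*x^2 + 44*x + 80) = (x + 1)*(x + 2)*(x^3 - 7*x^2 + 2*x + 40) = (x - 4)*(x + 1)*(x + 2)*(x^2 - 3*x - 10) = (x - 5)*(x - 4)*(x + 1)*(x + 2)*(x + 2)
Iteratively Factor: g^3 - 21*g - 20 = (g + 1)*(g^2 - g - 20) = (g - 5)*(g + 1)*(g + 4)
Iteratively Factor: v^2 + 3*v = (v + 3)*(v)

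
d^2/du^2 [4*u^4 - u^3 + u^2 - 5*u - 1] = 48*u^2 - 6*u + 2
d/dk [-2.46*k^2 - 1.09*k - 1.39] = -4.92*k - 1.09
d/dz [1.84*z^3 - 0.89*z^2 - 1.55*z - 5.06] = 5.52*z^2 - 1.78*z - 1.55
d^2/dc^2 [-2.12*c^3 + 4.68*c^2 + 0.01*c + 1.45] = 9.36 - 12.72*c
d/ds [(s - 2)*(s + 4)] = 2*s + 2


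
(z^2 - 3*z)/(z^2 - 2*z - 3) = z/(z + 1)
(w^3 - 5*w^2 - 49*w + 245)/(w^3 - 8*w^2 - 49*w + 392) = (w - 5)/(w - 8)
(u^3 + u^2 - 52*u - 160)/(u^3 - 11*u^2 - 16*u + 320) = (u + 4)/(u - 8)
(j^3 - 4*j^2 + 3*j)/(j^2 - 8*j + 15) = j*(j - 1)/(j - 5)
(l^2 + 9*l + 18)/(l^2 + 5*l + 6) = (l + 6)/(l + 2)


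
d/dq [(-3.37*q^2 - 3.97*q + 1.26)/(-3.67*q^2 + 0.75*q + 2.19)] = (-17.0974*q^2 - 5.5122*q - 9.6393)/(13.4689*q^4 - 5.505*q^3 - 15.5121*q^2 + 3.285*q + 4.7961)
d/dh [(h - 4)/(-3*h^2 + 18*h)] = (h^2 - 8*h + 24)/(3*h^2*(h^2 - 12*h + 36))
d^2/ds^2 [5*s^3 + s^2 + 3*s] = 30*s + 2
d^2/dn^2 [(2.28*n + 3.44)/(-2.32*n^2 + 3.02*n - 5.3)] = (-(2.28*n + 3.44)*(4.64*n - 3.02)*(9.28*n - 6.04) + (31.7376*n + 2.1904)*(2.32*n^2 - 3.02*n + 5.3))/(2.32*n^2 - 3.02*n + 5.3)^3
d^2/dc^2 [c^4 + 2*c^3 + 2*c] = 12*c*(c + 1)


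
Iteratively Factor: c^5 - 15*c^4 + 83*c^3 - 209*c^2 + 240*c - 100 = (c - 2)*(c^4 - 13*c^3 + 57*c^2 - 95*c + 50) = (c - 5)*(c - 2)*(c^3 - 8*c^2 + 17*c - 10) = (c - 5)^2*(c - 2)*(c^2 - 3*c + 2) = (c - 5)^2*(c - 2)*(c - 1)*(c - 2)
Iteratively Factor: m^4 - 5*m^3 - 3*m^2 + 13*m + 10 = (m - 2)*(m^3 - 3*m^2 - 9*m - 5) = (m - 2)*(m + 1)*(m^2 - 4*m - 5) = (m - 2)*(m + 1)^2*(m - 5)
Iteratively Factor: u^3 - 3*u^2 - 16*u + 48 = (u - 3)*(u^2 - 16) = (u - 4)*(u - 3)*(u + 4)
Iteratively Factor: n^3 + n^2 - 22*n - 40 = (n + 2)*(n^2 - n - 20) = (n + 2)*(n + 4)*(n - 5)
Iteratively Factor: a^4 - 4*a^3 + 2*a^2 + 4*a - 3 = (a - 1)*(a^3 - 3*a^2 - a + 3) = (a - 1)*(a + 1)*(a^2 - 4*a + 3) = (a - 3)*(a - 1)*(a + 1)*(a - 1)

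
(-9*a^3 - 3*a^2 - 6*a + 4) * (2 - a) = 9*a^4 - 15*a^3 - 16*a + 8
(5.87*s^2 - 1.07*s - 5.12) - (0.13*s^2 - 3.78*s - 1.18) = 5.74*s^2 + 2.71*s - 3.94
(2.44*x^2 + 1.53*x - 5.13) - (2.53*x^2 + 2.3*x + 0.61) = -0.0899999999999999*x^2 - 0.77*x - 5.74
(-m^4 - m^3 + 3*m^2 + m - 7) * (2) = -2*m^4 - 2*m^3 + 6*m^2 + 2*m - 14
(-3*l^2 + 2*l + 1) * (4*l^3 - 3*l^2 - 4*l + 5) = -12*l^5 + 17*l^4 + 10*l^3 - 26*l^2 + 6*l + 5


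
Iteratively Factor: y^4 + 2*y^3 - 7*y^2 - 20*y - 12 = (y + 2)*(y^3 - 7*y - 6) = (y - 3)*(y + 2)*(y^2 + 3*y + 2) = (y - 3)*(y + 1)*(y + 2)*(y + 2)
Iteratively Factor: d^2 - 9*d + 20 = (d - 5)*(d - 4)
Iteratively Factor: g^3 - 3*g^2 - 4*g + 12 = (g - 3)*(g^2 - 4) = (g - 3)*(g - 2)*(g + 2)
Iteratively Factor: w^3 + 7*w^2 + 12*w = (w + 4)*(w^2 + 3*w) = (w + 3)*(w + 4)*(w)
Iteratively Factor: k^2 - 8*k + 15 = (k - 5)*(k - 3)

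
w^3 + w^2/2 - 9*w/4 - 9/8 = (w - 3/2)*(w + 1/2)*(w + 3/2)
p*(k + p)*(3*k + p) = 3*k^2*p + 4*k*p^2 + p^3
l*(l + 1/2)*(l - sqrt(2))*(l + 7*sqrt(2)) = l^4 + l^3/2 + 6*sqrt(2)*l^3 - 14*l^2 + 3*sqrt(2)*l^2 - 7*l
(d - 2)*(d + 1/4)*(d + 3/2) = d^3 - d^2/4 - 25*d/8 - 3/4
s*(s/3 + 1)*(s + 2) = s^3/3 + 5*s^2/3 + 2*s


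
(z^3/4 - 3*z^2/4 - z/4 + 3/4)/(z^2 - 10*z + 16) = (z^3 - 3*z^2 - z + 3)/(4*(z^2 - 10*z + 16))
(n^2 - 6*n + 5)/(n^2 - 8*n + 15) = (n - 1)/(n - 3)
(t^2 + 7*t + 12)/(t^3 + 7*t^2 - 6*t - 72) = (t + 3)/(t^2 + 3*t - 18)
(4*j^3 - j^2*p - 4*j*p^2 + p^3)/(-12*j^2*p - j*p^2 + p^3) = (-j^2 + p^2)/(p*(3*j + p))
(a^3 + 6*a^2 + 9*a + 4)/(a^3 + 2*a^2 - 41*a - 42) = (a^2 + 5*a + 4)/(a^2 + a - 42)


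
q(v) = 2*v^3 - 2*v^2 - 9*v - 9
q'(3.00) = 33.00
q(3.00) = 0.00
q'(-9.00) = 513.00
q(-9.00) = -1548.00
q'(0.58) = -9.30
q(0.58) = -14.50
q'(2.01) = 7.20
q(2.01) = -18.93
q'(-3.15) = 63.14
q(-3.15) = -63.01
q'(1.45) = -2.18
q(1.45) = -20.16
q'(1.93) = 5.63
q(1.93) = -19.44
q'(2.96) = 31.73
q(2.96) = -1.29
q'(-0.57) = -4.77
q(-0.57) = -4.89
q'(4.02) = 71.88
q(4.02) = 52.43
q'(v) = 6*v^2 - 4*v - 9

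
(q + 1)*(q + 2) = q^2 + 3*q + 2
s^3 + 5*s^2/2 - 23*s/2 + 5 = (s - 2)*(s - 1/2)*(s + 5)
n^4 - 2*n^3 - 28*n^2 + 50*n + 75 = (n - 5)*(n - 3)*(n + 1)*(n + 5)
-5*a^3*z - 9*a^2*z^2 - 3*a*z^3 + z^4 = z*(-5*a + z)*(a + z)^2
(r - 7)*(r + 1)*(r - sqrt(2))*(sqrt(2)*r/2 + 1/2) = sqrt(2)*r^4/2 - 3*sqrt(2)*r^3 - r^3/2 - 4*sqrt(2)*r^2 + 3*r^2 + 7*r/2 + 3*sqrt(2)*r + 7*sqrt(2)/2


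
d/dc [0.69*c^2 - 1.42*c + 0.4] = 1.38*c - 1.42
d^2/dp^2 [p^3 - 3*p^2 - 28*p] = 6*p - 6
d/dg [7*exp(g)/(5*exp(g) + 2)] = 14*exp(g)/(25*exp(2*g) + 20*exp(g) + 4)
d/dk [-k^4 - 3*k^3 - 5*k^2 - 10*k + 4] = -4*k^3 - 9*k^2 - 10*k - 10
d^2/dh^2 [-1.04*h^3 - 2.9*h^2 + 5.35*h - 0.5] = -6.24*h - 5.8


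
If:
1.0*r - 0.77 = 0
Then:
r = 0.77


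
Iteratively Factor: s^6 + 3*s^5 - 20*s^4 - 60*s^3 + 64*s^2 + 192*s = (s - 2)*(s^5 + 5*s^4 - 10*s^3 - 80*s^2 - 96*s) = (s - 2)*(s + 2)*(s^4 + 3*s^3 - 16*s^2 - 48*s) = (s - 4)*(s - 2)*(s + 2)*(s^3 + 7*s^2 + 12*s) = s*(s - 4)*(s - 2)*(s + 2)*(s^2 + 7*s + 12) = s*(s - 4)*(s - 2)*(s + 2)*(s + 3)*(s + 4)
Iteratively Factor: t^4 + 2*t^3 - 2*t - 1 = (t + 1)*(t^3 + t^2 - t - 1) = (t + 1)^2*(t^2 - 1) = (t + 1)^3*(t - 1)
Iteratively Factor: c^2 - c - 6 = (c - 3)*(c + 2)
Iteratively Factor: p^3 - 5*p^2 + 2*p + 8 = (p - 4)*(p^2 - p - 2) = (p - 4)*(p + 1)*(p - 2)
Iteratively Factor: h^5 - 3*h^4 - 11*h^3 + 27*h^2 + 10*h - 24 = (h + 3)*(h^4 - 6*h^3 + 7*h^2 + 6*h - 8) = (h - 1)*(h + 3)*(h^3 - 5*h^2 + 2*h + 8) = (h - 4)*(h - 1)*(h + 3)*(h^2 - h - 2) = (h - 4)*(h - 1)*(h + 1)*(h + 3)*(h - 2)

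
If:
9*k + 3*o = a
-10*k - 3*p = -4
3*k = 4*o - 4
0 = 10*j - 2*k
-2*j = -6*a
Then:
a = -12/671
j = -36/671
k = -180/671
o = 536/671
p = 4484/2013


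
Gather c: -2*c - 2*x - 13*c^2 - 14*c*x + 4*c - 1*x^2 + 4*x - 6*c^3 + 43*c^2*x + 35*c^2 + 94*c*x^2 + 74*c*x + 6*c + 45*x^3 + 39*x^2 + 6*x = -6*c^3 + c^2*(43*x + 22) + c*(94*x^2 + 60*x + 8) + 45*x^3 + 38*x^2 + 8*x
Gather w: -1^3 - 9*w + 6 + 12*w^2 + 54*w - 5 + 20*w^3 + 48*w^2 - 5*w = 20*w^3 + 60*w^2 + 40*w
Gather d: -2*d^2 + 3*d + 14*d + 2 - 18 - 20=-2*d^2 + 17*d - 36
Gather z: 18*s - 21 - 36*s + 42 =21 - 18*s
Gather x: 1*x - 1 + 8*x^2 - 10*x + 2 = 8*x^2 - 9*x + 1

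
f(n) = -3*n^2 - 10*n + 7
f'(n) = -6*n - 10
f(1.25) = -10.19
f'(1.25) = -17.50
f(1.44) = -13.62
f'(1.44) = -18.64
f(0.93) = -4.89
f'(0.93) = -15.58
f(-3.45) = 5.79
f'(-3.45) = 10.70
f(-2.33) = 14.01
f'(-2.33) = 3.98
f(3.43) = -62.59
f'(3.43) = -30.58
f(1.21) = -9.49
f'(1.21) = -17.26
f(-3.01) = 9.92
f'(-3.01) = 8.06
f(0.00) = 7.00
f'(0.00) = -10.00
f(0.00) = 7.00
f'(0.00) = -10.00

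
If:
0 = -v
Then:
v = 0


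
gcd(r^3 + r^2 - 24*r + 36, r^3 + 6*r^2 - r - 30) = r - 2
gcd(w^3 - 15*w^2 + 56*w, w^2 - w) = w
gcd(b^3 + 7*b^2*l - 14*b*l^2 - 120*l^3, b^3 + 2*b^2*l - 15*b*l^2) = b + 5*l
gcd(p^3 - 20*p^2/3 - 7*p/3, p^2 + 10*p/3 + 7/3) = 1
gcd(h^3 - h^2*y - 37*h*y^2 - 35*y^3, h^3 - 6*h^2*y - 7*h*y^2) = -h^2 + 6*h*y + 7*y^2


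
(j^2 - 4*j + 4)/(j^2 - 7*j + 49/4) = 4*(j^2 - 4*j + 4)/(4*j^2 - 28*j + 49)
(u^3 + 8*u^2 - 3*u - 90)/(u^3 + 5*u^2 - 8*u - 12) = (u^2 + 2*u - 15)/(u^2 - u - 2)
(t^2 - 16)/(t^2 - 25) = (t^2 - 16)/(t^2 - 25)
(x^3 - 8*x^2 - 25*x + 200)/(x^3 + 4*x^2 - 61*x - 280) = (x - 5)/(x + 7)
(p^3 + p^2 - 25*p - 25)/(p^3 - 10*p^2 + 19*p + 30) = (p + 5)/(p - 6)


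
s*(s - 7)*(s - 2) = s^3 - 9*s^2 + 14*s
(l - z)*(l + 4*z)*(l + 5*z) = l^3 + 8*l^2*z + 11*l*z^2 - 20*z^3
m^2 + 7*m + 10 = (m + 2)*(m + 5)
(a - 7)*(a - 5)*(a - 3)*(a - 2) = a^4 - 17*a^3 + 101*a^2 - 247*a + 210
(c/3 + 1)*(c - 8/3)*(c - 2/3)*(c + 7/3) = c^4/3 + 2*c^3/3 - 3*c^2 - 374*c/81 + 112/27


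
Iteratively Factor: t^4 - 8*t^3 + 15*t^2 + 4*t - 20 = (t + 1)*(t^3 - 9*t^2 + 24*t - 20) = (t - 2)*(t + 1)*(t^2 - 7*t + 10) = (t - 2)^2*(t + 1)*(t - 5)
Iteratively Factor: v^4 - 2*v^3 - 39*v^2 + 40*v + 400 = (v - 5)*(v^3 + 3*v^2 - 24*v - 80) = (v - 5)^2*(v^2 + 8*v + 16) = (v - 5)^2*(v + 4)*(v + 4)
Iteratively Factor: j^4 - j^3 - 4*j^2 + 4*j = (j)*(j^3 - j^2 - 4*j + 4) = j*(j - 2)*(j^2 + j - 2) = j*(j - 2)*(j - 1)*(j + 2)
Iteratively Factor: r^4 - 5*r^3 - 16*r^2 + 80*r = (r)*(r^3 - 5*r^2 - 16*r + 80) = r*(r - 5)*(r^2 - 16) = r*(r - 5)*(r + 4)*(r - 4)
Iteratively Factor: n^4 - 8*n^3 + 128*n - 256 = (n - 4)*(n^3 - 4*n^2 - 16*n + 64) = (n - 4)*(n + 4)*(n^2 - 8*n + 16) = (n - 4)^2*(n + 4)*(n - 4)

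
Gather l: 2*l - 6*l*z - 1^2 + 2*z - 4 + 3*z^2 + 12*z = l*(2 - 6*z) + 3*z^2 + 14*z - 5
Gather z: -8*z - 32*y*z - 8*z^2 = -8*z^2 + z*(-32*y - 8)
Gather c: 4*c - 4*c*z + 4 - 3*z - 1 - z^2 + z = c*(4 - 4*z) - z^2 - 2*z + 3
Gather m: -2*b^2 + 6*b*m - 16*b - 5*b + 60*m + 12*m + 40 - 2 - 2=-2*b^2 - 21*b + m*(6*b + 72) + 36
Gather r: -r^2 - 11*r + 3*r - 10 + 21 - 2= -r^2 - 8*r + 9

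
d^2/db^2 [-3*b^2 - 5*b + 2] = -6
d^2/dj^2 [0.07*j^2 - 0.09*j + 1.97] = 0.140000000000000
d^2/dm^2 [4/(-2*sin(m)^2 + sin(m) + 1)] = 4*(16*sin(m)^3 + 10*sin(m)^2 - 5*sin(m) + 6)/((sin(m) - 1)^2*(2*sin(m) + 1)^3)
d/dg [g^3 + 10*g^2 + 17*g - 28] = 3*g^2 + 20*g + 17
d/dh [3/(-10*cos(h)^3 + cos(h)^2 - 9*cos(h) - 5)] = 3*(-30*cos(h)^2 + 2*cos(h) - 9)*sin(h)/(10*cos(h)^3 - cos(h)^2 + 9*cos(h) + 5)^2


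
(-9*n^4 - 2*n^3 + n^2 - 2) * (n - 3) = -9*n^5 + 25*n^4 + 7*n^3 - 3*n^2 - 2*n + 6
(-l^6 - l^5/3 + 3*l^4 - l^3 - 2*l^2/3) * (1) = -l^6 - l^5/3 + 3*l^4 - l^3 - 2*l^2/3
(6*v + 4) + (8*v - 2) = 14*v + 2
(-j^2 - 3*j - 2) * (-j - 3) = j^3 + 6*j^2 + 11*j + 6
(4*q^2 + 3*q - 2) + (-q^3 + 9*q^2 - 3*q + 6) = -q^3 + 13*q^2 + 4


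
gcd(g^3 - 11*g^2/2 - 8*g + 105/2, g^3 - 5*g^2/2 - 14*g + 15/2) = g^2 - 2*g - 15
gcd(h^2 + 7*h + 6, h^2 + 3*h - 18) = h + 6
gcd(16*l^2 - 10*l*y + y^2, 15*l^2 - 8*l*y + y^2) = 1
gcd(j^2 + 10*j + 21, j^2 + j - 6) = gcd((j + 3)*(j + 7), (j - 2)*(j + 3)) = j + 3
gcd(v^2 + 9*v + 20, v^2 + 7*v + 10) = v + 5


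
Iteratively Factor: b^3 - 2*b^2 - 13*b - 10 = (b + 2)*(b^2 - 4*b - 5) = (b - 5)*(b + 2)*(b + 1)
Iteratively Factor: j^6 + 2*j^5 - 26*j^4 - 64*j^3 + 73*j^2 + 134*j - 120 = (j + 2)*(j^5 - 26*j^3 - 12*j^2 + 97*j - 60) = (j - 5)*(j + 2)*(j^4 + 5*j^3 - j^2 - 17*j + 12) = (j - 5)*(j + 2)*(j + 3)*(j^3 + 2*j^2 - 7*j + 4) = (j - 5)*(j - 1)*(j + 2)*(j + 3)*(j^2 + 3*j - 4) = (j - 5)*(j - 1)^2*(j + 2)*(j + 3)*(j + 4)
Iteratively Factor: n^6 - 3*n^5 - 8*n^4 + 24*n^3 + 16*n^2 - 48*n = (n + 2)*(n^5 - 5*n^4 + 2*n^3 + 20*n^2 - 24*n) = (n - 2)*(n + 2)*(n^4 - 3*n^3 - 4*n^2 + 12*n) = (n - 3)*(n - 2)*(n + 2)*(n^3 - 4*n) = (n - 3)*(n - 2)*(n + 2)^2*(n^2 - 2*n) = n*(n - 3)*(n - 2)*(n + 2)^2*(n - 2)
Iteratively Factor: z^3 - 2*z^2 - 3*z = (z - 3)*(z^2 + z) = (z - 3)*(z + 1)*(z)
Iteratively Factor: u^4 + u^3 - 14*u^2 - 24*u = (u - 4)*(u^3 + 5*u^2 + 6*u) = (u - 4)*(u + 3)*(u^2 + 2*u) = (u - 4)*(u + 2)*(u + 3)*(u)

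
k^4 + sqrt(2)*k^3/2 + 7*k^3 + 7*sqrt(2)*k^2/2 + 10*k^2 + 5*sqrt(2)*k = k*(k + 2)*(k + 5)*(k + sqrt(2)/2)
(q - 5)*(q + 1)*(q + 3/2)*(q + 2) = q^4 - q^3/2 - 16*q^2 - 59*q/2 - 15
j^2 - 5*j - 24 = (j - 8)*(j + 3)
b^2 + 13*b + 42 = (b + 6)*(b + 7)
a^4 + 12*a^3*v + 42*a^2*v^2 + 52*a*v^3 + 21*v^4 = (a + v)^2*(a + 3*v)*(a + 7*v)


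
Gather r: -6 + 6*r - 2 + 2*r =8*r - 8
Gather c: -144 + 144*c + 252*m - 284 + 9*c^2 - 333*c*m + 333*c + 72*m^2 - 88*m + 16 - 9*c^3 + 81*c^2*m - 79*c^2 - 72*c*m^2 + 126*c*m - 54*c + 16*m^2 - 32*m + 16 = -9*c^3 + c^2*(81*m - 70) + c*(-72*m^2 - 207*m + 423) + 88*m^2 + 132*m - 396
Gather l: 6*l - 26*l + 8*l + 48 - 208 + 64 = -12*l - 96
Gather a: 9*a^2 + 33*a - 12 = 9*a^2 + 33*a - 12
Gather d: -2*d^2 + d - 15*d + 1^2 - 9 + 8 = -2*d^2 - 14*d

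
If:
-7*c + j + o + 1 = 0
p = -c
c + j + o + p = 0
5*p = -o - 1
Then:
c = 1/7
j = 2/7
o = -2/7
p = -1/7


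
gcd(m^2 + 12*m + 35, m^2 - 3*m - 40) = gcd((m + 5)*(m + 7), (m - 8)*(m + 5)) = m + 5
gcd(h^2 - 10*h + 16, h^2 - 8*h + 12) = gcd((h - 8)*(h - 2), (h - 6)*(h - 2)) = h - 2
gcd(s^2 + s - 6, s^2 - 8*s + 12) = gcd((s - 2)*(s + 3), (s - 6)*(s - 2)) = s - 2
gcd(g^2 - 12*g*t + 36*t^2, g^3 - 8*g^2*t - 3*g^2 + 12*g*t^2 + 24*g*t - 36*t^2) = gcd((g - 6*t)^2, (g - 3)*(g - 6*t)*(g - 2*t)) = -g + 6*t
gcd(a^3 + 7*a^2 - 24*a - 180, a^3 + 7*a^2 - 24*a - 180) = a^3 + 7*a^2 - 24*a - 180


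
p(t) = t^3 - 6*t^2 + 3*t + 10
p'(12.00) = 291.00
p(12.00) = 910.00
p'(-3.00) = 66.00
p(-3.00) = -80.00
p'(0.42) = -1.51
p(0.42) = 10.28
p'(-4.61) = 122.08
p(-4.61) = -229.31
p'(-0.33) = 7.29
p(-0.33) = 8.32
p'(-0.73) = 13.36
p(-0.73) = 4.22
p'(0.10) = 1.83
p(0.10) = 10.24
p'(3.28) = -4.08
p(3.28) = -9.42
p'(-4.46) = 116.19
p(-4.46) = -211.45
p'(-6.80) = 223.32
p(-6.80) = -602.27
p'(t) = 3*t^2 - 12*t + 3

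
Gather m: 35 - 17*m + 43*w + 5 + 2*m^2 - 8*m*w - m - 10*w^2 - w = 2*m^2 + m*(-8*w - 18) - 10*w^2 + 42*w + 40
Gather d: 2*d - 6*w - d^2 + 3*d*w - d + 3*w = -d^2 + d*(3*w + 1) - 3*w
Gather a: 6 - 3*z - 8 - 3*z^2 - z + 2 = -3*z^2 - 4*z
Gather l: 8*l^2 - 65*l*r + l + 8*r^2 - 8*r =8*l^2 + l*(1 - 65*r) + 8*r^2 - 8*r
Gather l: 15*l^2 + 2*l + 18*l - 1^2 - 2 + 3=15*l^2 + 20*l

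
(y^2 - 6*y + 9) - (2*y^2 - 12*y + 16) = -y^2 + 6*y - 7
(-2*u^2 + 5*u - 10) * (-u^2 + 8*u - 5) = 2*u^4 - 21*u^3 + 60*u^2 - 105*u + 50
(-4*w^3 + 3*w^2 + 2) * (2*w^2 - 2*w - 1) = -8*w^5 + 14*w^4 - 2*w^3 + w^2 - 4*w - 2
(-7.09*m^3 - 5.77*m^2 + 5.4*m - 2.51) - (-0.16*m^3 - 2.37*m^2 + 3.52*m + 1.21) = -6.93*m^3 - 3.4*m^2 + 1.88*m - 3.72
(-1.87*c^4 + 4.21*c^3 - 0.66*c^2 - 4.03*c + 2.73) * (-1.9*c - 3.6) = 3.553*c^5 - 1.267*c^4 - 13.902*c^3 + 10.033*c^2 + 9.321*c - 9.828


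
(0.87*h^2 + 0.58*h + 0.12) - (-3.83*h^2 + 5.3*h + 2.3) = 4.7*h^2 - 4.72*h - 2.18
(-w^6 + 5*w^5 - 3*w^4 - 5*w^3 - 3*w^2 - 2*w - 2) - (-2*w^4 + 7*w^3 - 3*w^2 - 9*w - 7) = -w^6 + 5*w^5 - w^4 - 12*w^3 + 7*w + 5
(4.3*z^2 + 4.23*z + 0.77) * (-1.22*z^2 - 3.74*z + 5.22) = -5.246*z^4 - 21.2426*z^3 + 5.6864*z^2 + 19.2008*z + 4.0194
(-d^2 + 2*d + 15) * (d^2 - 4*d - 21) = -d^4 + 6*d^3 + 28*d^2 - 102*d - 315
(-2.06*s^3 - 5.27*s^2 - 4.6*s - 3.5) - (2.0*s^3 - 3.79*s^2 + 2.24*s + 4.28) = -4.06*s^3 - 1.48*s^2 - 6.84*s - 7.78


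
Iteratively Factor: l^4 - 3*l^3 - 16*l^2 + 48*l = (l - 3)*(l^3 - 16*l) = (l - 3)*(l + 4)*(l^2 - 4*l) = (l - 4)*(l - 3)*(l + 4)*(l)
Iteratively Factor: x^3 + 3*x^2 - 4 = (x + 2)*(x^2 + x - 2) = (x + 2)^2*(x - 1)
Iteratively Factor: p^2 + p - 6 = (p - 2)*(p + 3)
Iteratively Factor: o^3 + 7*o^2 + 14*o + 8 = (o + 4)*(o^2 + 3*o + 2) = (o + 1)*(o + 4)*(o + 2)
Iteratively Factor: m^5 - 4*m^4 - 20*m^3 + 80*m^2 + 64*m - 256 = (m - 4)*(m^4 - 20*m^2 + 64) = (m - 4)^2*(m^3 + 4*m^2 - 4*m - 16) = (m - 4)^2*(m + 4)*(m^2 - 4) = (m - 4)^2*(m - 2)*(m + 4)*(m + 2)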